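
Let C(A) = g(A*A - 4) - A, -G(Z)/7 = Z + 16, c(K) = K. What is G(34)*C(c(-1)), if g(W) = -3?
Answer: 700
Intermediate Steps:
G(Z) = -112 - 7*Z (G(Z) = -7*(Z + 16) = -7*(16 + Z) = -112 - 7*Z)
C(A) = -3 - A
G(34)*C(c(-1)) = (-112 - 7*34)*(-3 - 1*(-1)) = (-112 - 238)*(-3 + 1) = -350*(-2) = 700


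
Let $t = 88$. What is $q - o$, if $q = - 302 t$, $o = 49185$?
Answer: $-75761$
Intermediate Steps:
$q = -26576$ ($q = \left(-302\right) 88 = -26576$)
$q - o = -26576 - 49185 = -75761$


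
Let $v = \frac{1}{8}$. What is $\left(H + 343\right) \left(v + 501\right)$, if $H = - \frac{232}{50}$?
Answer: $\frac{33912131}{200} \approx 1.6956 \cdot 10^{5}$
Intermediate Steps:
$v = \frac{1}{8} \approx 0.125$
$H = - \frac{116}{25}$ ($H = \left(-232\right) \frac{1}{50} = - \frac{116}{25} \approx -4.64$)
$\left(H + 343\right) \left(v + 501\right) = \left(- \frac{116}{25} + 343\right) \left(\frac{1}{8} + 501\right) = \frac{8459}{25} \cdot \frac{4009}{8} = \frac{33912131}{200}$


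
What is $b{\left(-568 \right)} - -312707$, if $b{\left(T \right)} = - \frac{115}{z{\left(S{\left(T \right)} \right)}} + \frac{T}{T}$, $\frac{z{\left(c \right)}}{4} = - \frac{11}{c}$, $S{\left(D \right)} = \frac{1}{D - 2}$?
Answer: $\frac{1568543305}{5016} \approx 3.1271 \cdot 10^{5}$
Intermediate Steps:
$S{\left(D \right)} = \frac{1}{-2 + D}$
$z{\left(c \right)} = - \frac{44}{c}$ ($z{\left(c \right)} = 4 \left(- \frac{11}{c}\right) = - \frac{44}{c}$)
$b{\left(T \right)} = 1 - \frac{115}{88 - 44 T}$ ($b{\left(T \right)} = - \frac{115}{\left(-44\right) \frac{1}{\frac{1}{-2 + T}}} + \frac{T}{T} = - \frac{115}{\left(-44\right) \left(-2 + T\right)} + 1 = - \frac{115}{88 - 44 T} + 1 = 1 - \frac{115}{88 - 44 T}$)
$b{\left(-568 \right)} - -312707 = \frac{\frac{27}{44} - 568}{-2 - 568} - -312707 = \frac{1}{-570} \left(- \frac{24965}{44}\right) + 312707 = \left(- \frac{1}{570}\right) \left(- \frac{24965}{44}\right) + 312707 = \frac{4993}{5016} + 312707 = \frac{1568543305}{5016}$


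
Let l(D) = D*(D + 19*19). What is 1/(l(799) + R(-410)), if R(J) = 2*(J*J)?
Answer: 1/1263040 ≈ 7.9174e-7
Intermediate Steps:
R(J) = 2*J**2
l(D) = D*(361 + D) (l(D) = D*(D + 361) = D*(361 + D))
1/(l(799) + R(-410)) = 1/(799*(361 + 799) + 2*(-410)**2) = 1/(799*1160 + 2*168100) = 1/(926840 + 336200) = 1/1263040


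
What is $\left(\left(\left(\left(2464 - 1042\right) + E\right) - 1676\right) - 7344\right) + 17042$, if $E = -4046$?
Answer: $5398$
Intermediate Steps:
$\left(\left(\left(\left(2464 - 1042\right) + E\right) - 1676\right) - 7344\right) + 17042 = \left(\left(\left(\left(2464 - 1042\right) - 4046\right) - 1676\right) - 7344\right) + 17042 = \left(\left(\left(1422 - 4046\right) - 1676\right) - 7344\right) + 17042 = \left(\left(-2624 - 1676\right) - 7344\right) + 17042 = \left(-4300 - 7344\right) + 17042 = -11644 + 17042 = 5398$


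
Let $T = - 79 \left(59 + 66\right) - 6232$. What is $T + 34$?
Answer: $-16073$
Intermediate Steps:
$T = -16107$ ($T = \left(-79\right) 125 - 6232 = -9875 - 6232 = -16107$)
$T + 34 = -16107 + 34 = -16073$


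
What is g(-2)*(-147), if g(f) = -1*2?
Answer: 294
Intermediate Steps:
g(f) = -2
g(-2)*(-147) = -2*(-147) = 294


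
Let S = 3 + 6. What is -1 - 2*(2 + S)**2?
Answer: -243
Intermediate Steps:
S = 9
-1 - 2*(2 + S)**2 = -1 - 2*(2 + 9)**2 = -1 - 2*11**2 = -1 - 2*121 = -1 - 242 = -243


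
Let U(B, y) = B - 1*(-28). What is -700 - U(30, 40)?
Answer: -758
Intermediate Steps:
U(B, y) = 28 + B (U(B, y) = B + 28 = 28 + B)
-700 - U(30, 40) = -700 - (28 + 30) = -700 - 1*58 = -700 - 58 = -758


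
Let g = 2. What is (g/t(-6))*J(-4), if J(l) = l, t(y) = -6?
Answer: 4/3 ≈ 1.3333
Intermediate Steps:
(g/t(-6))*J(-4) = (2/(-6))*(-4) = (2*(-1/6))*(-4) = -1/3*(-4) = 4/3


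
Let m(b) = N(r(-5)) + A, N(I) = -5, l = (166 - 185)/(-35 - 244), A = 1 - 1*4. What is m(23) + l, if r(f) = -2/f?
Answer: -2213/279 ≈ -7.9319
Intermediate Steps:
A = -3 (A = 1 - 4 = -3)
l = 19/279 (l = -19/(-279) = -19*(-1/279) = 19/279 ≈ 0.068100)
m(b) = -8 (m(b) = -5 - 3 = -8)
m(23) + l = -8 + 19/279 = -2213/279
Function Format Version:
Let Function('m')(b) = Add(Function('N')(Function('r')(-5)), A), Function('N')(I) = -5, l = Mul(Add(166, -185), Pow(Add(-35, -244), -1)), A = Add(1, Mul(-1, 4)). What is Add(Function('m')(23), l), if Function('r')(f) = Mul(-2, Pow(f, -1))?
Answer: Rational(-2213, 279) ≈ -7.9319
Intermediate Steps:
A = -3 (A = Add(1, -4) = -3)
l = Rational(19, 279) (l = Mul(-19, Pow(-279, -1)) = Mul(-19, Rational(-1, 279)) = Rational(19, 279) ≈ 0.068100)
Function('m')(b) = -8 (Function('m')(b) = Add(-5, -3) = -8)
Add(Function('m')(23), l) = Add(-8, Rational(19, 279)) = Rational(-2213, 279)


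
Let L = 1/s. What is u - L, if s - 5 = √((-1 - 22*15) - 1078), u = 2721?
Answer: 3901909/1434 + I*√1409/1434 ≈ 2721.0 + 0.026176*I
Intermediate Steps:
s = 5 + I*√1409 (s = 5 + √((-1 - 22*15) - 1078) = 5 + √((-1 - 330) - 1078) = 5 + √(-331 - 1078) = 5 + √(-1409) = 5 + I*√1409 ≈ 5.0 + 37.537*I)
L = 1/(5 + I*√1409) ≈ 0.0034867 - 0.026176*I
u - L = 2721 - (5/1434 - I*√1409/1434) = 2721 + (-5/1434 + I*√1409/1434) = 3901909/1434 + I*√1409/1434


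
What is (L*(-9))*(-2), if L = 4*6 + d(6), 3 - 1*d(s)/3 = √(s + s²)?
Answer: 594 - 54*√42 ≈ 244.04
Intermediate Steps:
d(s) = 9 - 3*√(s + s²)
L = 33 - 3*√42 (L = 4*6 + (9 - 3*√6*√(1 + 6)) = 24 + (9 - 3*√42) = 33 - 3*√42 ≈ 13.558)
(L*(-9))*(-2) = ((33 - 3*√42)*(-9))*(-2) = (-297 + 27*√42)*(-2) = 594 - 54*√42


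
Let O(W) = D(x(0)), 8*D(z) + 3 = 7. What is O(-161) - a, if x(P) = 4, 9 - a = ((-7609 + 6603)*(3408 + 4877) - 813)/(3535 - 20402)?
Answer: 16384307/33734 ≈ 485.69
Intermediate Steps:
a = -8183720/16867 (a = 9 - ((-7609 + 6603)*(3408 + 4877) - 813)/(3535 - 20402) = 9 - (-1006*8285 - 813)/(-16867) = 9 - (-8334710 - 813)*(-1)/16867 = 9 - (-8335523)*(-1)/16867 = 9 - 1*8335523/16867 = 9 - 8335523/16867 = -8183720/16867 ≈ -485.19)
D(z) = 1/2 (D(z) = -3/8 + (1/8)*7 = -3/8 + 7/8 = 1/2)
O(W) = 1/2
O(-161) - a = 1/2 - 1*(-8183720/16867) = 1/2 + 8183720/16867 = 16384307/33734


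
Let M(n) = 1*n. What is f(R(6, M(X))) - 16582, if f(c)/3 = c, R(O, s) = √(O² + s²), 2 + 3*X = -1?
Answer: -16582 + 3*√37 ≈ -16564.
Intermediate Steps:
X = -1 (X = -⅔ + (⅓)*(-1) = -⅔ - ⅓ = -1)
M(n) = n
f(c) = 3*c
f(R(6, M(X))) - 16582 = 3*√(6² + (-1)²) - 16582 = 3*√(36 + 1) - 16582 = 3*√37 - 16582 = -16582 + 3*√37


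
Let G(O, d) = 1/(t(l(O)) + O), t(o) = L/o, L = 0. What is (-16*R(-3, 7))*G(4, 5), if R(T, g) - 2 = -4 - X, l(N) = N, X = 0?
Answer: 8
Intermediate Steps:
R(T, g) = -2 (R(T, g) = 2 + (-4 - 1*0) = 2 + (-4 + 0) = 2 - 4 = -2)
t(o) = 0 (t(o) = 0/o = 0)
G(O, d) = 1/O (G(O, d) = 1/(0 + O) = 1/O)
(-16*R(-3, 7))*G(4, 5) = -16*(-2)/4 = 32*(1/4) = 8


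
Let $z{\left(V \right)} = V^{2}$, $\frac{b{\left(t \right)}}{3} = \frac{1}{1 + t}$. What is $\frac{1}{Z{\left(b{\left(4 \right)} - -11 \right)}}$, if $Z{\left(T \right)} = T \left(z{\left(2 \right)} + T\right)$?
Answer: $\frac{25}{4524} \approx 0.0055261$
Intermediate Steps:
$b{\left(t \right)} = \frac{3}{1 + t}$
$Z{\left(T \right)} = T \left(4 + T\right)$ ($Z{\left(T \right)} = T \left(2^{2} + T\right) = T \left(4 + T\right)$)
$\frac{1}{Z{\left(b{\left(4 \right)} - -11 \right)}} = \frac{1}{\left(\frac{3}{1 + 4} - -11\right) \left(4 + \left(\frac{3}{1 + 4} - -11\right)\right)} = \frac{1}{\left(\frac{3}{5} + 11\right) \left(4 + \left(\frac{3}{5} + 11\right)\right)} = \frac{1}{\frac{58}{5} \left(4 + \frac{58}{5}\right)} = \frac{1}{\frac{58}{5} \cdot \frac{78}{5}} = \frac{1}{\frac{4524}{25}} = \frac{25}{4524}$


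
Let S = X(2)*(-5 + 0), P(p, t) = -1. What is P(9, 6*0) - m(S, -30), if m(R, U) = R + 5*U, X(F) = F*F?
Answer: 169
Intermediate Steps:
X(F) = F**2
S = -20 (S = 2**2*(-5 + 0) = 4*(-5) = -20)
P(9, 6*0) - m(S, -30) = -1 - (-20 + 5*(-30)) = -1 - (-20 - 150) = -1 - 1*(-170) = -1 + 170 = 169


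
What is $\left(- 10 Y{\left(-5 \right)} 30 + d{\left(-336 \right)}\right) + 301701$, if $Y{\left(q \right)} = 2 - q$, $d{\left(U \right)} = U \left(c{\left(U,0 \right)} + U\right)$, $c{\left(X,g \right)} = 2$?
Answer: $411825$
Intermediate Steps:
$d{\left(U \right)} = U \left(2 + U\right)$
$\left(- 10 Y{\left(-5 \right)} 30 + d{\left(-336 \right)}\right) + 301701 = \left(- 10 \left(2 - -5\right) 30 - 336 \left(2 - 336\right)\right) + 301701 = \left(- 10 \left(2 + 5\right) 30 - -112224\right) + 301701 = \left(\left(-10\right) 7 \cdot 30 + 112224\right) + 301701 = \left(\left(-70\right) 30 + 112224\right) + 301701 = \left(-2100 + 112224\right) + 301701 = 110124 + 301701 = 411825$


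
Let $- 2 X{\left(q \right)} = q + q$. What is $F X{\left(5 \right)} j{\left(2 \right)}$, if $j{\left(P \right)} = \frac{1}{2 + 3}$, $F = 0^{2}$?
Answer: $0$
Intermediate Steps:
$F = 0$
$X{\left(q \right)} = - q$ ($X{\left(q \right)} = - \frac{q + q}{2} = - \frac{2 q}{2} = - q$)
$j{\left(P \right)} = \frac{1}{5}$
$F X{\left(5 \right)} j{\left(2 \right)} = 0 \left(\left(-1\right) 5\right) \frac{1}{5} = 0 \left(-5\right) \frac{1}{5} = 0 \cdot \frac{1}{5} = 0$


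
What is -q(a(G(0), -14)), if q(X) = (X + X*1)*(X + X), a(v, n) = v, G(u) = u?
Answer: 0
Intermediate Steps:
q(X) = 4*X**2 (q(X) = (X + X)*(2*X) = (2*X)*(2*X) = 4*X**2)
-q(a(G(0), -14)) = -4*0**2 = -4*0 = -1*0 = 0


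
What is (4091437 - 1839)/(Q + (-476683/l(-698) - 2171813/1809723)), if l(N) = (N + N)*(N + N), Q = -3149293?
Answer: -14423264313799656864/11106985620010768841 ≈ -1.2986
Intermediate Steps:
l(N) = 4*N² (l(N) = (2*N)*(2*N) = 4*N²)
(4091437 - 1839)/(Q + (-476683/l(-698) - 2171813/1809723)) = (4091437 - 1839)/(-3149293 + (-476683/(4*(-698)²) - 2171813/1809723)) = 4089598/(-3149293 + (-476683/(4*487204) - 2171813*1/1809723)) = 4089598/(-3149293 + (-476683/1948816 - 2171813/1809723)) = 4089598/(-3149293 - 5095128112217/3526817137968) = 4089598/(-11106985620010768841/3526817137968) = 4089598*(-3526817137968/11106985620010768841) = -14423264313799656864/11106985620010768841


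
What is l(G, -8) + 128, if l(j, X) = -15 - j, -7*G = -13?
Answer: 778/7 ≈ 111.14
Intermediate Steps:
G = 13/7 (G = -1/7*(-13) = 13/7 ≈ 1.8571)
l(G, -8) + 128 = (-15 - 1*13/7) + 128 = (-15 - 13/7) + 128 = -118/7 + 128 = 778/7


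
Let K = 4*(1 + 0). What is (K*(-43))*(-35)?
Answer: 6020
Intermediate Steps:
K = 4 (K = 4*1 = 4)
(K*(-43))*(-35) = (4*(-43))*(-35) = -172*(-35) = 6020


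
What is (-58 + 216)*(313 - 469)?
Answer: -24648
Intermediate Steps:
(-58 + 216)*(313 - 469) = 158*(-156) = -24648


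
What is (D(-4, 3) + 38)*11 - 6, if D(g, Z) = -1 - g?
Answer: 445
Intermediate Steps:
(D(-4, 3) + 38)*11 - 6 = ((-1 - 1*(-4)) + 38)*11 - 6 = ((-1 + 4) + 38)*11 - 6 = (3 + 38)*11 - 6 = 41*11 - 6 = 451 - 6 = 445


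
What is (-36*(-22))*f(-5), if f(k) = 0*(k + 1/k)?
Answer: 0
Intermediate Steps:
f(k) = 0
(-36*(-22))*f(-5) = -36*(-22)*0 = 792*0 = 0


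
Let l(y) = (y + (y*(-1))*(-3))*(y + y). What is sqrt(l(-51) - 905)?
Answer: sqrt(19903) ≈ 141.08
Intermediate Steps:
l(y) = 8*y**2 (l(y) = (y - y*(-3))*(2*y) = (y + 3*y)*(2*y) = (4*y)*(2*y) = 8*y**2)
sqrt(l(-51) - 905) = sqrt(8*(-51)**2 - 905) = sqrt(8*2601 - 905) = sqrt(20808 - 905) = sqrt(19903)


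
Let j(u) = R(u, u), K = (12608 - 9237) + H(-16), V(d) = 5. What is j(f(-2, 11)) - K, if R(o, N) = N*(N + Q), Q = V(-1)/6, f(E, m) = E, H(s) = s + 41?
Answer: -10181/3 ≈ -3393.7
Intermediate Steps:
H(s) = 41 + s
K = 3396 (K = (12608 - 9237) + (41 - 16) = 3371 + 25 = 3396)
Q = 5/6 ≈ 0.83333
R(o, N) = N*(5/6 + N) (R(o, N) = N*(N + 5/6) = N*(5/6 + N))
j(u) = u*(5 + 6*u)/6
j(f(-2, 11)) - K = (1/6)*(-2)*(5 + 6*(-2)) - 1*3396 = (1/6)*(-2)*(5 - 12) - 3396 = (1/6)*(-2)*(-7) - 3396 = 7/3 - 3396 = -10181/3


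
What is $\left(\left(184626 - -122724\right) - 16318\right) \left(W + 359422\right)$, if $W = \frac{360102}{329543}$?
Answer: $\frac{34471391247823936}{329543} \approx 1.046 \cdot 10^{11}$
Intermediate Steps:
$W = \frac{360102}{329543}$ ($W = 360102 \cdot \frac{1}{329543} = \frac{360102}{329543} \approx 1.0927$)
$\left(\left(184626 - -122724\right) - 16318\right) \left(W + 359422\right) = \left(\left(184626 - -122724\right) - 16318\right) \left(\frac{360102}{329543} + 359422\right) = \left(\left(184626 + 122724\right) - 16318\right) \frac{118445364248}{329543} = \left(307350 - 16318\right) \frac{118445364248}{329543} = 291032 \cdot \frac{118445364248}{329543} = \frac{34471391247823936}{329543}$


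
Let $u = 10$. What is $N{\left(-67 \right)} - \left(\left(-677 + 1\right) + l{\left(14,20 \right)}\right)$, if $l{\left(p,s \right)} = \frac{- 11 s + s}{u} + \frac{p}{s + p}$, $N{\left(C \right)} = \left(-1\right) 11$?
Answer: $\frac{11638}{17} \approx 684.59$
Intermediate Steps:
$N{\left(C \right)} = -11$
$l{\left(p,s \right)} = - s + \frac{p}{p + s}$ ($l{\left(p,s \right)} = \frac{- 11 s + s}{10} + \frac{p}{s + p} = - 10 s \frac{1}{10} + \frac{p}{p + s} = - s + \frac{p}{p + s}$)
$N{\left(-67 \right)} - \left(\left(-677 + 1\right) + l{\left(14,20 \right)}\right) = -11 - \left(\left(-677 + 1\right) + \frac{14 - 20^{2} - 14 \cdot 20}{14 + 20}\right) = -11 - \left(-676 + \frac{14 - 400 - 280}{34}\right) = -11 - \left(-676 + \frac{1}{34} \left(-666\right)\right) = -11 - \left(-676 - \frac{333}{17}\right) = -11 - - \frac{11825}{17} = -11 + \frac{11825}{17} = \frac{11638}{17}$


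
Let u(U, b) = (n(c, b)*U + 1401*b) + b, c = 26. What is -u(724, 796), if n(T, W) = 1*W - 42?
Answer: -1661888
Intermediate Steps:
n(T, W) = -42 + W (n(T, W) = W - 42 = -42 + W)
u(U, b) = 1402*b + U*(-42 + b) (u(U, b) = ((-42 + b)*U + 1401*b) + b = (U*(-42 + b) + 1401*b) + b = (1401*b + U*(-42 + b)) + b = 1402*b + U*(-42 + b))
-u(724, 796) = -(1402*796 + 724*(-42 + 796)) = -(1115992 + 724*754) = -(1115992 + 545896) = -1*1661888 = -1661888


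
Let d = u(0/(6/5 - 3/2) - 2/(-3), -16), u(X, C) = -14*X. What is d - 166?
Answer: -526/3 ≈ -175.33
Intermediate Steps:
d = -28/3 (d = -14*(0/(6/5 - 3/2) - 2/(-3)) = -14*(0/(6*(1/5) - 3*1/2) - 2*(-1/3)) = -14*(0/(6/5 - 3/2) + 2/3) = -14*(0/(-3/10) + 2/3) = -14*(0*(-10/3) + 2/3) = -14*(0 + 2/3) = -14*2/3 = -28/3 ≈ -9.3333)
d - 166 = -28/3 - 166 = -526/3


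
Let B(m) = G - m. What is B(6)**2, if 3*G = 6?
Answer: 16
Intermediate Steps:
G = 2 (G = (1/3)*6 = 2)
B(m) = 2 - m
B(6)**2 = (2 - 1*6)**2 = (2 - 6)**2 = (-4)**2 = 16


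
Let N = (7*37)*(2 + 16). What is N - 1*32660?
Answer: -27998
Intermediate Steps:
N = 4662 (N = 259*18 = 4662)
N - 1*32660 = 4662 - 1*32660 = 4662 - 32660 = -27998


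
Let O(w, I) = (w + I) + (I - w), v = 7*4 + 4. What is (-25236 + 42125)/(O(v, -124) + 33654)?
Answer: 16889/33406 ≈ 0.50557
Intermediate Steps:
v = 32 (v = 28 + 4 = 32)
O(w, I) = 2*I (O(w, I) = (I + w) + (I - w) = 2*I)
(-25236 + 42125)/(O(v, -124) + 33654) = (-25236 + 42125)/(2*(-124) + 33654) = 16889/(-248 + 33654) = 16889/33406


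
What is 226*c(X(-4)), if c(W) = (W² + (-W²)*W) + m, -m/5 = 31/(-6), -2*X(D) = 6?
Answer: 41923/3 ≈ 13974.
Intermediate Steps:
X(D) = -3 (X(D) = -½*6 = -3)
m = 155/6 (m = -155/(-6) = -155*(-1)/6 = -5*(-31/6) = 155/6 ≈ 25.833)
c(W) = 155/6 + W² - W³ (c(W) = (W² + (-W²)*W) + 155/6 = (W² - W³) + 155/6 = 155/6 + W² - W³)
226*c(X(-4)) = 226*(155/6 + (-3)² - 1*(-3)³) = 226*(155/6 + 9 - 1*(-27)) = 226*(155/6 + 9 + 27) = 226*(371/6) = 41923/3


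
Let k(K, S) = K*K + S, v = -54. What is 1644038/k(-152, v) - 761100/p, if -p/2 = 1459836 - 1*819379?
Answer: 530853661433/7381266925 ≈ 71.919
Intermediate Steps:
k(K, S) = S + K² (k(K, S) = K² + S = S + K²)
p = -1280914 (p = -2*(1459836 - 1*819379) = -2*(1459836 - 819379) = -2*640457 = -1280914)
1644038/k(-152, v) - 761100/p = 1644038/(-54 + (-152)²) - 761100/(-1280914) = 1644038/(-54 + 23104) - 761100*(-1/1280914) = 1644038/23050 + 380550/640457 = 1644038*(1/23050) + 380550/640457 = 822019/11525 + 380550/640457 = 530853661433/7381266925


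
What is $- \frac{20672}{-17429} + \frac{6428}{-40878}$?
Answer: $\frac{366498202}{356231331} \approx 1.0288$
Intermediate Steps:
$- \frac{20672}{-17429} + \frac{6428}{-40878} = \left(-20672\right) \left(- \frac{1}{17429}\right) + 6428 \left(- \frac{1}{40878}\right) = \frac{20672}{17429} - \frac{3214}{20439} = \frac{366498202}{356231331}$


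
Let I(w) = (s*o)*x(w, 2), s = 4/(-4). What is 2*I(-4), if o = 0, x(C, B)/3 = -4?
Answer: 0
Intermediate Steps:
x(C, B) = -12 (x(C, B) = 3*(-4) = -12)
s = -1 (s = 4*(-¼) = -1)
I(w) = 0 (I(w) = -1*0*(-12) = 0*(-12) = 0)
2*I(-4) = 2*0 = 0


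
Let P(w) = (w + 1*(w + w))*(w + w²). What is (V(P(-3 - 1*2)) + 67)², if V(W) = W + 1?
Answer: 53824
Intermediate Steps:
P(w) = 3*w*(w + w²) (P(w) = (w + 1*(2*w))*(w + w²) = (w + 2*w)*(w + w²) = (3*w)*(w + w²) = 3*w*(w + w²))
V(W) = 1 + W
(V(P(-3 - 1*2)) + 67)² = ((1 + 3*(-3 - 1*2)²*(1 + (-3 - 1*2))) + 67)² = ((1 + 3*(-3 - 2)²*(1 + (-3 - 2))) + 67)² = ((1 + 3*(-5)²*(1 - 5)) + 67)² = ((1 + 3*25*(-4)) + 67)² = ((1 - 300) + 67)² = (-299 + 67)² = (-232)² = 53824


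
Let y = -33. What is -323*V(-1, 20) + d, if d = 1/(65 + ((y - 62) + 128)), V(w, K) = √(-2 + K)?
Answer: 1/98 - 969*√2 ≈ -1370.4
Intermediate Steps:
d = 1/98 (d = 1/(65 + ((-33 - 62) + 128)) = 1/(65 + (-95 + 128)) = 1/(65 + 33) = 1/98 ≈ 0.010204)
-323*V(-1, 20) + d = -323*√(-2 + 20) + 1/98 = -969*√2 + 1/98 = 1/98 - 969*√2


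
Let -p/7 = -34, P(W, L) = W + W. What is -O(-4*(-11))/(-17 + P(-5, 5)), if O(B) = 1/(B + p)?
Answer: 1/7614 ≈ 0.00013134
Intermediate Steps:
P(W, L) = 2*W
p = 238 (p = -7*(-34) = 238)
O(B) = 1/(238 + B) (O(B) = 1/(B + 238) = 1/(238 + B))
-O(-4*(-11))/(-17 + P(-5, 5)) = -1/((-17 + 2*(-5))*(238 - 4*(-11))) = -1/((-17 - 10)*(238 + 44)) = -1/((-27)*282) = -(-1)/(27*282) = -1*(-1/7614) = 1/7614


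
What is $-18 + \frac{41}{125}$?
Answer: $- \frac{2209}{125} \approx -17.672$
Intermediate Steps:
$-18 + \frac{41}{125} = - \frac{2209}{125}$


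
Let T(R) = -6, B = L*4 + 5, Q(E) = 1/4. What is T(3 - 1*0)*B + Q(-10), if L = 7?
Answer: -791/4 ≈ -197.75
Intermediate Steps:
Q(E) = 1/4
B = 33 (B = 7*4 + 5 = 28 + 5 = 33)
T(3 - 1*0)*B + Q(-10) = -6*33 + 1/4 = -198 + 1/4 = -791/4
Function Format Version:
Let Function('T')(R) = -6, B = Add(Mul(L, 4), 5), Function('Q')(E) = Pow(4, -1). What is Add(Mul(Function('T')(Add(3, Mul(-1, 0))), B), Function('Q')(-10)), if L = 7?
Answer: Rational(-791, 4) ≈ -197.75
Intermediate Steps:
Function('Q')(E) = Rational(1, 4)
B = 33 (B = Add(Mul(7, 4), 5) = Add(28, 5) = 33)
Add(Mul(Function('T')(Add(3, Mul(-1, 0))), B), Function('Q')(-10)) = Add(Mul(-6, 33), Rational(1, 4)) = Add(-198, Rational(1, 4)) = Rational(-791, 4)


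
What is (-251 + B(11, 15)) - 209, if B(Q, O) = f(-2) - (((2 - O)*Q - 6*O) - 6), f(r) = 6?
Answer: -215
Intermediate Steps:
B(Q, O) = 12 + 6*O - Q*(2 - O) (B(Q, O) = 6 - (((2 - O)*Q - 6*O) - 6) = 6 - ((Q*(2 - O) - 6*O) - 6) = 6 - ((-6*O + Q*(2 - O)) - 6) = 6 - (-6 - 6*O + Q*(2 - O)) = 6 + (6 + 6*O - Q*(2 - O)) = 12 + 6*O - Q*(2 - O))
(-251 + B(11, 15)) - 209 = (-251 + (12 - 2*11 + 6*15 + 15*11)) - 209 = (-251 + (12 - 22 + 90 + 165)) - 209 = (-251 + 245) - 209 = -6 - 209 = -215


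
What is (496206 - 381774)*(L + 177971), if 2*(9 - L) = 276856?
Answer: 4526014464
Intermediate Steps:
L = -138419 (L = 9 - 1/2*276856 = 9 - 138428 = -138419)
(496206 - 381774)*(L + 177971) = (496206 - 381774)*(-138419 + 177971) = 114432*39552 = 4526014464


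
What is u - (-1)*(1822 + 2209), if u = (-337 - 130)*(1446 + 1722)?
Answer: -1475425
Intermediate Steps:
u = -1479456 (u = -467*3168 = -1479456)
u - (-1)*(1822 + 2209) = -1479456 - (-1)*(1822 + 2209) = -1479456 - (-1)*4031 = -1479456 - 1*(-4031) = -1479456 + 4031 = -1475425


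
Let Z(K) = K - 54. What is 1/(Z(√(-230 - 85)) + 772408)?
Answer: 772354/596530701631 - 3*I*√35/596530701631 ≈ 1.2947e-6 - 2.9752e-11*I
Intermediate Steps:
Z(K) = -54 + K
1/(Z(√(-230 - 85)) + 772408) = 1/((-54 + √(-230 - 85)) + 772408) = 1/((-54 + √(-315)) + 772408) = 1/((-54 + 3*I*√35) + 772408) = 1/(772354 + 3*I*√35)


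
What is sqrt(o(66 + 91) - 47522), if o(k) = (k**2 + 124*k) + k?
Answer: 4*I*sqrt(203) ≈ 56.991*I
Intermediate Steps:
o(k) = k**2 + 125*k
sqrt(o(66 + 91) - 47522) = sqrt((66 + 91)*(125 + (66 + 91)) - 47522) = sqrt(157*(125 + 157) - 47522) = sqrt(157*282 - 47522) = sqrt(44274 - 47522) = sqrt(-3248) = 4*I*sqrt(203)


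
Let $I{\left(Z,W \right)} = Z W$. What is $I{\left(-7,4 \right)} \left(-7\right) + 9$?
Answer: $205$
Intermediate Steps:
$I{\left(Z,W \right)} = W Z$
$I{\left(-7,4 \right)} \left(-7\right) + 9 = 4 \left(-7\right) \left(-7\right) + 9 = \left(-28\right) \left(-7\right) + 9 = 196 + 9 = 205$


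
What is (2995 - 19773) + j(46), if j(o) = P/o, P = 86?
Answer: -385851/23 ≈ -16776.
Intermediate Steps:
j(o) = 86/o
(2995 - 19773) + j(46) = (2995 - 19773) + 86/46 = -16778 + 86*(1/46) = -16778 + 43/23 = -385851/23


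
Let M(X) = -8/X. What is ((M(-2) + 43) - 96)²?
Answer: 2401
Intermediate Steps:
((M(-2) + 43) - 96)² = ((-8/(-2) + 43) - 96)² = ((-8*(-½) + 43) - 96)² = ((4 + 43) - 96)² = (47 - 96)² = (-49)² = 2401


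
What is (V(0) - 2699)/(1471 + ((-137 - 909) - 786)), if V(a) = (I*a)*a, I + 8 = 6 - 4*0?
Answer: 2699/361 ≈ 7.4765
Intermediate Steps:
I = -2 (I = -8 + (6 - 4*0) = -8 + (6 + 0) = -8 + 6 = -2)
V(a) = -2*a² (V(a) = (-2*a)*a = -2*a²)
(V(0) - 2699)/(1471 + ((-137 - 909) - 786)) = (-2*0² - 2699)/(1471 + ((-137 - 909) - 786)) = (-2*0 - 2699)/(1471 + (-1046 - 786)) = (0 - 2699)/(1471 - 1832) = -2699/(-361) = -2699*(-1/361) = 2699/361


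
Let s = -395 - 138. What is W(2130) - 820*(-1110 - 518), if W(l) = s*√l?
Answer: 1334960 - 533*√2130 ≈ 1.3104e+6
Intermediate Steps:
s = -533
W(l) = -533*√l
W(2130) - 820*(-1110 - 518) = -533*√2130 - 820*(-1110 - 518) = -533*√2130 - 820*(-1628) = -533*√2130 + 1334960 = 1334960 - 533*√2130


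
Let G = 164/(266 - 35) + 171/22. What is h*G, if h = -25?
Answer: -97975/462 ≈ -212.07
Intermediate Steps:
G = 3919/462 (G = 164/231 + 171*(1/22) = 164*(1/231) + 171/22 = 164/231 + 171/22 = 3919/462 ≈ 8.4827)
h*G = -25*3919/462 = -97975/462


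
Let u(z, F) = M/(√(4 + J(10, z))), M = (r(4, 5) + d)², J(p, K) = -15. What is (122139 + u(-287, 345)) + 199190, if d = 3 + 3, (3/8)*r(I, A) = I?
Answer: 321329 - 2500*I*√11/99 ≈ 3.2133e+5 - 83.753*I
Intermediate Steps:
r(I, A) = 8*I/3
d = 6
M = 2500/9 (M = ((8/3)*4 + 6)² = (32/3 + 6)² = (50/3)² = 2500/9 ≈ 277.78)
u(z, F) = -2500*I*√11/99 (u(z, F) = 2500/(9*(√(4 - 15))) = 2500/(9*(√(-11))) = 2500/(9*((I*√11))) = 2500*(-I*√11/11)/9 = -2500*I*√11/99)
(122139 + u(-287, 345)) + 199190 = (122139 - 2500*I*√11/99) + 199190 = 321329 - 2500*I*√11/99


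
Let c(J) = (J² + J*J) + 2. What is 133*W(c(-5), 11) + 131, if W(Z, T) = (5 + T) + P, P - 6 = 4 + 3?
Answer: 3988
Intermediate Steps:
P = 13 (P = 6 + (4 + 3) = 6 + 7 = 13)
c(J) = 2 + 2*J² (c(J) = (J² + J²) + 2 = 2*J² + 2 = 2 + 2*J²)
W(Z, T) = 18 + T (W(Z, T) = (5 + T) + 13 = 18 + T)
133*W(c(-5), 11) + 131 = 133*(18 + 11) + 131 = 133*29 + 131 = 3857 + 131 = 3988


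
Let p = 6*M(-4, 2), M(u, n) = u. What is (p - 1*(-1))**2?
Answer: 529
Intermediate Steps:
p = -24 (p = 6*(-4) = -24)
(p - 1*(-1))**2 = (-24 - 1*(-1))**2 = (-24 + 1)**2 = (-23)**2 = 529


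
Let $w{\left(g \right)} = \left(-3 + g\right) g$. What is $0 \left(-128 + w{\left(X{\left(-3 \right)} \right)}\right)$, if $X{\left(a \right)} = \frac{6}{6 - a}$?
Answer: $0$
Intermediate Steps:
$w{\left(g \right)} = g \left(-3 + g\right)$
$0 \left(-128 + w{\left(X{\left(-3 \right)} \right)}\right) = 0 \left(-128 + - \frac{6}{-6 - 3} \left(-3 - \frac{6}{-6 - 3}\right)\right) = 0 \left(-128 + - \frac{6}{-9} \left(-3 - \frac{6}{-9}\right)\right) = 0 \left(-128 + \left(-6\right) \left(- \frac{1}{9}\right) \left(-3 - - \frac{2}{3}\right)\right) = 0 \left(-128 + \frac{2 \left(-3 + \frac{2}{3}\right)}{3}\right) = 0 \left(-128 + \frac{2}{3} \left(- \frac{7}{3}\right)\right) = 0 \left(-128 - \frac{14}{9}\right) = 0 \left(- \frac{1166}{9}\right) = 0$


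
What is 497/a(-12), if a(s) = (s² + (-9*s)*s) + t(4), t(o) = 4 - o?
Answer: -497/1152 ≈ -0.43142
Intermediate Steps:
a(s) = -8*s² (a(s) = (s² + (-9*s)*s) + (4 - 1*4) = (s² - 9*s²) + (4 - 4) = -8*s² + 0 = -8*s²)
497/a(-12) = 497/((-8*(-12)²)) = 497/((-8*144)) = 497/(-1152) = 497*(-1/1152) = -497/1152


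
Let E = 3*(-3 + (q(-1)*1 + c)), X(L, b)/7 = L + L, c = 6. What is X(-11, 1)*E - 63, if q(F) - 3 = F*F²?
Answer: -2373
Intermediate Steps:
q(F) = 3 + F³ (q(F) = 3 + F*F² = 3 + F³)
X(L, b) = 14*L (X(L, b) = 7*(L + L) = 7*(2*L) = 14*L)
E = 15 (E = 3*(-3 + ((3 + (-1)³)*1 + 6)) = 3*(-3 + ((3 - 1)*1 + 6)) = 3*(-3 + (2*1 + 6)) = 3*(-3 + (2 + 6)) = 3*(-3 + 8) = 3*5 = 15)
X(-11, 1)*E - 63 = (14*(-11))*15 - 63 = -154*15 - 63 = -2310 - 63 = -2373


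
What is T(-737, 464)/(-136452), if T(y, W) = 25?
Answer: -25/136452 ≈ -0.00018321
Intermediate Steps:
T(-737, 464)/(-136452) = 25/(-136452) = 25*(-1/136452) = -25/136452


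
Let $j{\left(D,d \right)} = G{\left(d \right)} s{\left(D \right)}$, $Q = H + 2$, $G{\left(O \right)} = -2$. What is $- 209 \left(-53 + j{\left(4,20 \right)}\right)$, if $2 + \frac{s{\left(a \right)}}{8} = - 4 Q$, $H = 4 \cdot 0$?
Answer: $-22363$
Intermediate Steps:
$H = 0$
$Q = 2$ ($Q = 0 + 2 = 2$)
$s{\left(a \right)} = -80$ ($s{\left(a \right)} = -16 + 8 \left(\left(-4\right) 2\right) = -16 + 8 \left(-8\right) = -16 - 64 = -80$)
$j{\left(D,d \right)} = 160$ ($j{\left(D,d \right)} = \left(-2\right) \left(-80\right) = 160$)
$- 209 \left(-53 + j{\left(4,20 \right)}\right) = - 209 \left(-53 + 160\right) = \left(-209\right) 107 = -22363$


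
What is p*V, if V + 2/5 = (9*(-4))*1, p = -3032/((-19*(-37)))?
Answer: 551824/3515 ≈ 156.99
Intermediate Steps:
p = -3032/703 ≈ -4.3129
V = -182/5 (V = -⅖ + (9*(-4))*1 = -⅖ - 36*1 = -⅖ - 36 = -182/5 ≈ -36.400)
p*V = -3032/703*(-182/5) = 551824/3515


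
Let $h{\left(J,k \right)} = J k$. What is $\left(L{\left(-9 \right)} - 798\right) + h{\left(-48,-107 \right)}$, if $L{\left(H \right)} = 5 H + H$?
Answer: $4284$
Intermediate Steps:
$L{\left(H \right)} = 6 H$
$\left(L{\left(-9 \right)} - 798\right) + h{\left(-48,-107 \right)} = \left(6 \left(-9\right) - 798\right) - -5136 = \left(-54 - 798\right) + 5136 = -852 + 5136 = 4284$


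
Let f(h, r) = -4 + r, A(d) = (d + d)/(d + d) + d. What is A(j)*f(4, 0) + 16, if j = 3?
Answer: 0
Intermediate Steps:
A(d) = 1 + d (A(d) = (2*d)/((2*d)) + d = (2*d)*(1/(2*d)) + d = 1 + d)
A(j)*f(4, 0) + 16 = (1 + 3)*(-4 + 0) + 16 = 4*(-4) + 16 = -16 + 16 = 0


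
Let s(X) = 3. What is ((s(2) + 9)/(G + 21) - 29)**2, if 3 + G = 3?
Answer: 39601/49 ≈ 808.18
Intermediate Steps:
G = 0 (G = -3 + 3 = 0)
((s(2) + 9)/(G + 21) - 29)**2 = ((3 + 9)/(0 + 21) - 29)**2 = (12/21 - 29)**2 = (12*(1/21) - 29)**2 = (4/7 - 29)**2 = (-199/7)**2 = 39601/49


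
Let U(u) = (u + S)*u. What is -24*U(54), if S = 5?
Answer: -76464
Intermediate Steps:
U(u) = u*(5 + u) (U(u) = (u + 5)*u = (5 + u)*u = u*(5 + u))
-24*U(54) = -1296*(5 + 54) = -1296*59 = -24*3186 = -76464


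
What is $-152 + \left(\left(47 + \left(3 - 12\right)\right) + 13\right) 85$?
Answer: $4183$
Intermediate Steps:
$-152 + \left(\left(47 + \left(3 - 12\right)\right) + 13\right) 85 = -152 + \left(\left(47 - 9\right) + 13\right) 85 = -152 + \left(38 + 13\right) 85 = -152 + 51 \cdot 85 = -152 + 4335 = 4183$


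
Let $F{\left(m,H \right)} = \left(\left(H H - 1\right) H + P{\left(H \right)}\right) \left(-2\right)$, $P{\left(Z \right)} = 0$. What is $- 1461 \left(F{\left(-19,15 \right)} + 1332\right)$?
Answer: $7871868$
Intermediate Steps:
$F{\left(m,H \right)} = - 2 H \left(-1 + H^{2}\right)$ ($F{\left(m,H \right)} = \left(\left(H H - 1\right) H + 0\right) \left(-2\right) = \left(\left(H^{2} - 1\right) H + 0\right) \left(-2\right) = \left(\left(-1 + H^{2}\right) H + 0\right) \left(-2\right) = \left(H \left(-1 + H^{2}\right) + 0\right) \left(-2\right) = H \left(-1 + H^{2}\right) \left(-2\right) = - 2 H \left(-1 + H^{2}\right)$)
$- 1461 \left(F{\left(-19,15 \right)} + 1332\right) = - 1461 \left(2 \cdot 15 \left(1 - 15^{2}\right) + 1332\right) = - 1461 \left(2 \cdot 15 \left(1 - 225\right) + 1332\right) = - 1461 \left(2 \cdot 15 \left(-224\right) + 1332\right) = - 1461 \left(-6720 + 1332\right) = \left(-1461\right) \left(-5388\right) = 7871868$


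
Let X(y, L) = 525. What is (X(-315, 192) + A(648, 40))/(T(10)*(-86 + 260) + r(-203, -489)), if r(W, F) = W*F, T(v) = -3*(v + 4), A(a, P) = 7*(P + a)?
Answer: 763/13137 ≈ 0.058080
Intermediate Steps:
A(a, P) = 7*P + 7*a
T(v) = -12 - 3*v (T(v) = -3*(4 + v) = -12 - 3*v)
r(W, F) = F*W
(X(-315, 192) + A(648, 40))/(T(10)*(-86 + 260) + r(-203, -489)) = (525 + (7*40 + 7*648))/((-12 - 3*10)*(-86 + 260) - 489*(-203)) = (525 + (280 + 4536))/((-12 - 30)*174 + 99267) = (525 + 4816)/(-42*174 + 99267) = 5341/(-7308 + 99267) = 5341/91959 = 5341*(1/91959) = 763/13137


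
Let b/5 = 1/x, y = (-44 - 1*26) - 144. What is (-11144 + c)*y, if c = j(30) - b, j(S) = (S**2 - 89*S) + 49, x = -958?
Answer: 1318739155/479 ≈ 2.7531e+6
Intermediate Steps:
j(S) = 49 + S**2 - 89*S
y = -214 (y = (-44 - 26) - 144 = -70 - 144 = -214)
b = -5/958 (b = 5/(-958) = 5*(-1/958) = -5/958 ≈ -0.0052192)
c = -1648713/958 (c = (49 + 30**2 - 89*30) - 1*(-5/958) = (49 + 900 - 2670) + 5/958 = -1721 + 5/958 = -1648713/958 ≈ -1721.0)
(-11144 + c)*y = (-11144 - 1648713/958)*(-214) = -12324665/958*(-214) = 1318739155/479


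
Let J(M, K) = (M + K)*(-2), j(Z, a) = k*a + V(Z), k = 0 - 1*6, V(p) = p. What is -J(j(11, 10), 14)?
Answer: -70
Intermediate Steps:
k = -6 (k = 0 - 6 = -6)
j(Z, a) = Z - 6*a (j(Z, a) = -6*a + Z = Z - 6*a)
J(M, K) = -2*K - 2*M (J(M, K) = (K + M)*(-2) = -2*K - 2*M)
-J(j(11, 10), 14) = -(-2*14 - 2*(11 - 6*10)) = -(-28 - 2*(11 - 60)) = -(-28 - 2*(-49)) = -(-28 + 98) = -1*70 = -70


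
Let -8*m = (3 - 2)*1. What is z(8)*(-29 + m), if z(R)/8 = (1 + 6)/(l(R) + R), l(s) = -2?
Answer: -1631/6 ≈ -271.83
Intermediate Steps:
m = -⅛ (m = -(3 - 2)/8 = -1/8 = -⅛*1 = -⅛ ≈ -0.12500)
z(R) = 56/(-2 + R) (z(R) = 8*((1 + 6)/(-2 + R)) = 8*(7/(-2 + R)) = 56/(-2 + R))
z(8)*(-29 + m) = (56/(-2 + 8))*(-29 - ⅛) = (56/6)*(-233/8) = (56*(⅙))*(-233/8) = (28/3)*(-233/8) = -1631/6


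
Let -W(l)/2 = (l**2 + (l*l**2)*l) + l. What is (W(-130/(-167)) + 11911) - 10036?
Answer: 1455643293295/777796321 ≈ 1871.5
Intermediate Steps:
W(l) = -2*l - 2*l**2 - 2*l**4 (W(l) = -2*((l**2 + (l*l**2)*l) + l) = -2*((l**2 + l**3*l) + l) = -2*((l**2 + l**4) + l) = -2*(l + l**2 + l**4) = -2*l - 2*l**2 - 2*l**4)
(W(-130/(-167)) + 11911) - 10036 = (-2*(-130/(-167))*(1 - 130/(-167) + (-130/(-167))**3) + 11911) - 10036 = (-2*(-130*(-1/167))*(1 - 130*(-1/167) + (-130*(-1/167))**3) + 11911) - 10036 = (-2*130/167*(1 + 130/167 + (130/167)**3) + 11911) - 10036 = (-2*130/167*(1 + 130/167 + 2197000/4657463) + 11911) - 10036 = (-2*130/167*10480033/4657463 + 11911) - 10036 = (-2724808580/777796321 + 11911) - 10036 = 9261607170851/777796321 - 10036 = 1455643293295/777796321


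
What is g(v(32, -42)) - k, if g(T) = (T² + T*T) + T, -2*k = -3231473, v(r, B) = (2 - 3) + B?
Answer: -3224163/2 ≈ -1.6121e+6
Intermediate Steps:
v(r, B) = -1 + B
k = 3231473/2 (k = -½*(-3231473) = 3231473/2 ≈ 1.6157e+6)
g(T) = T + 2*T² (g(T) = (T² + T²) + T = 2*T² + T = T + 2*T²)
g(v(32, -42)) - k = (-1 - 42)*(1 + 2*(-1 - 42)) - 1*3231473/2 = -43*(1 + 2*(-43)) - 3231473/2 = -43*(1 - 86) - 3231473/2 = -43*(-85) - 3231473/2 = 3655 - 3231473/2 = -3224163/2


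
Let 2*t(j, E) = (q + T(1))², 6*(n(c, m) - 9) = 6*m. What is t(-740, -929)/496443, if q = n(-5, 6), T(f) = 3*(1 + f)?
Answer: 147/330962 ≈ 0.00044416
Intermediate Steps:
n(c, m) = 9 + m (n(c, m) = 9 + (6*m)/6 = 9 + m)
T(f) = 3 + 3*f
q = 15 (q = 9 + 6 = 15)
t(j, E) = 441/2 (t(j, E) = (15 + (3 + 3*1))²/2 = (15 + (3 + 3))²/2 = (15 + 6)²/2 = (½)*21² = (½)*441 = 441/2)
t(-740, -929)/496443 = (441/2)/496443 = (441/2)*(1/496443) = 147/330962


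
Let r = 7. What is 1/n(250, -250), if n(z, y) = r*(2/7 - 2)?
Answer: -1/12 ≈ -0.083333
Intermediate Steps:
n(z, y) = -12 (n(z, y) = 7*(2/7 - 2) = 7*(-12/7) = -12)
1/n(250, -250) = 1/(-12) = -1/12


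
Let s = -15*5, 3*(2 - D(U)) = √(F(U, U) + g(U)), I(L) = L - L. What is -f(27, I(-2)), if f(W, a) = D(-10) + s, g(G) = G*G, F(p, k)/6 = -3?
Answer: 73 + √82/3 ≈ 76.018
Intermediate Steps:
F(p, k) = -18 (F(p, k) = 6*(-3) = -18)
g(G) = G²
I(L) = 0
D(U) = 2 - √(-18 + U²)/3
s = -75
f(W, a) = -73 - √82/3 (f(W, a) = (2 - √(-18 + (-10)²)/3) - 75 = (2 - √(-18 + 100)/3) - 75 = (2 - √82/3) - 75 = -73 - √82/3)
-f(27, I(-2)) = -(-73 - √82/3) = 73 + √82/3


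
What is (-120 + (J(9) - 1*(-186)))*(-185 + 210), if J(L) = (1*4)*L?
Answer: 2550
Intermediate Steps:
J(L) = 4*L
(-120 + (J(9) - 1*(-186)))*(-185 + 210) = (-120 + (4*9 - 1*(-186)))*(-185 + 210) = (-120 + (36 + 186))*25 = (-120 + 222)*25 = 102*25 = 2550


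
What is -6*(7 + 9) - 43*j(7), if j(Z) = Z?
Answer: -397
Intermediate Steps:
-6*(7 + 9) - 43*j(7) = -6*(7 + 9) - 43*7 = -6*16 - 301 = -96 - 301 = -397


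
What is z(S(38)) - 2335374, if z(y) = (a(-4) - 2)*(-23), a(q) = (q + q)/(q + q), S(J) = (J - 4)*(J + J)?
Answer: -2335351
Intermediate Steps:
S(J) = 2*J*(-4 + J) (S(J) = (-4 + J)*(2*J) = 2*J*(-4 + J))
a(q) = 1 (a(q) = (2*q)/((2*q)) = (2*q)*(1/(2*q)) = 1)
z(y) = 23 (z(y) = (1 - 2)*(-23) = -1*(-23) = 23)
z(S(38)) - 2335374 = 23 - 2335374 = -2335351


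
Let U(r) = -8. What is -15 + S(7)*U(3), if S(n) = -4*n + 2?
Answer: 193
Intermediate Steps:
S(n) = 2 - 4*n
-15 + S(7)*U(3) = -15 + (2 - 4*7)*(-8) = -15 + (2 - 28)*(-8) = -15 - 26*(-8) = -15 + 208 = 193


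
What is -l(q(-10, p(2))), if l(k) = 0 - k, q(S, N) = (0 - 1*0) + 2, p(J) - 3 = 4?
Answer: 2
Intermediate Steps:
p(J) = 7 (p(J) = 3 + 4 = 7)
q(S, N) = 2 (q(S, N) = (0 + 0) + 2 = 0 + 2 = 2)
l(k) = -k
-l(q(-10, p(2))) = -(-1)*2 = -1*(-2) = 2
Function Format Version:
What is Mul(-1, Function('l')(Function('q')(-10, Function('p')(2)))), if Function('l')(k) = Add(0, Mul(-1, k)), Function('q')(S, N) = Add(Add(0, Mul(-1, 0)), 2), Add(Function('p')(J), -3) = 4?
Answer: 2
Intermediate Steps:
Function('p')(J) = 7 (Function('p')(J) = Add(3, 4) = 7)
Function('q')(S, N) = 2 (Function('q')(S, N) = Add(Add(0, 0), 2) = Add(0, 2) = 2)
Function('l')(k) = Mul(-1, k)
Mul(-1, Function('l')(Function('q')(-10, Function('p')(2)))) = Mul(-1, Mul(-1, 2)) = Mul(-1, -2) = 2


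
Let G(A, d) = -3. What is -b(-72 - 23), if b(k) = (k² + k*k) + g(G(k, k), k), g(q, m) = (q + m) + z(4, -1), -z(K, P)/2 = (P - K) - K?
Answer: -17970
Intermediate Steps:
z(K, P) = -2*P + 4*K (z(K, P) = -2*((P - K) - K) = -2*(P - 2*K) = -2*P + 4*K)
g(q, m) = 18 + m + q (g(q, m) = (q + m) + (-2*(-1) + 4*4) = (m + q) + (2 + 16) = (m + q) + 18 = 18 + m + q)
b(k) = 15 + k + 2*k² (b(k) = (k² + k*k) + (18 + k - 3) = (k² + k²) + (15 + k) = 2*k² + (15 + k) = 15 + k + 2*k²)
-b(-72 - 23) = -(15 + (-72 - 23) + 2*(-72 - 23)²) = -(15 - 95 + 2*(-95)²) = -(15 - 95 + 2*9025) = -(15 - 95 + 18050) = -1*17970 = -17970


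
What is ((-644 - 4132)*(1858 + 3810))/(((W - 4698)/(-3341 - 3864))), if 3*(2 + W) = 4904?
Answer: -13298318280/209 ≈ -6.3628e+7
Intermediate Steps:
W = 4898/3 (W = -2 + (1/3)*4904 = -2 + 4904/3 = 4898/3 ≈ 1632.7)
((-644 - 4132)*(1858 + 3810))/(((W - 4698)/(-3341 - 3864))) = ((-644 - 4132)*(1858 + 3810))/(((4898/3 - 4698)/(-3341 - 3864))) = (-4776*5668)/((-9196/3/(-7205))) = -27070368/((-9196/3*(-1/7205))) = -27070368/836/1965 = -27070368*1965/836 = -13298318280/209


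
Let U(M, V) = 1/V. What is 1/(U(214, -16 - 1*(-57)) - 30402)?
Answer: -41/1246481 ≈ -3.2893e-5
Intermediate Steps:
1/(U(214, -16 - 1*(-57)) - 30402) = 1/(1/(-16 - 1*(-57)) - 30402) = 1/(1/(-16 + 57) - 30402) = 1/(1/41 - 30402) = 1/(-1246481/41) = -41/1246481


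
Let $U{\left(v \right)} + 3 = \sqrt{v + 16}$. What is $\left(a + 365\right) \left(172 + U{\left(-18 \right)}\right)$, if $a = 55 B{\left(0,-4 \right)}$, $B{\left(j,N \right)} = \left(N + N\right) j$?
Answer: $61685 + 365 i \sqrt{2} \approx 61685.0 + 516.19 i$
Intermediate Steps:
$B{\left(j,N \right)} = 2 N j$
$U{\left(v \right)} = -3 + \sqrt{16 + v}$ ($U{\left(v \right)} = -3 + \sqrt{v + 16} = -3 + \sqrt{16 + v}$)
$a = 0$ ($a = 55 \cdot 2 \left(-4\right) 0 = 55 \cdot 0 = 0$)
$\left(a + 365\right) \left(172 + U{\left(-18 \right)}\right) = \left(0 + 365\right) \left(172 - \left(3 - \sqrt{16 - 18}\right)\right) = 365 \left(172 - \left(3 - \sqrt{-2}\right)\right) = 365 \left(172 - \left(3 - i \sqrt{2}\right)\right) = 365 \left(169 + i \sqrt{2}\right) = 61685 + 365 i \sqrt{2}$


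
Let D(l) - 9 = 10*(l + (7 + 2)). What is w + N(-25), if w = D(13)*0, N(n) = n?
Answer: -25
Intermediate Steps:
D(l) = 99 + 10*l (D(l) = 9 + 10*(l + (7 + 2)) = 9 + 10*(l + 9) = 9 + 10*(9 + l) = 9 + (90 + 10*l) = 99 + 10*l)
w = 0 (w = (99 + 10*13)*0 = (99 + 130)*0 = 229*0 = 0)
w + N(-25) = 0 - 25 = -25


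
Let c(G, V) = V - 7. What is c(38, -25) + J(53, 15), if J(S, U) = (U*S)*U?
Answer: 11893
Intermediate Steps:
c(G, V) = -7 + V
J(S, U) = S*U**2 (J(S, U) = (S*U)*U = S*U**2)
c(38, -25) + J(53, 15) = (-7 - 25) + 53*15**2 = -32 + 53*225 = -32 + 11925 = 11893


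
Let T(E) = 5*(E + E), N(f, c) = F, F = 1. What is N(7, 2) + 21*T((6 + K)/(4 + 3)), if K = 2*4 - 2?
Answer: 361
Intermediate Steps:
K = 6 (K = 8 - 2 = 6)
N(f, c) = 1
T(E) = 10*E (T(E) = 5*(2*E) = 10*E)
N(7, 2) + 21*T((6 + K)/(4 + 3)) = 1 + 21*(10*((6 + 6)/(4 + 3))) = 1 + 21*(10*(12/7)) = 1 + 21*(120/7) = 1 + 360 = 361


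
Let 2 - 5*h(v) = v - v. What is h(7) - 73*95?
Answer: -34673/5 ≈ -6934.6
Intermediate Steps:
h(v) = ⅖ (h(v) = ⅖ - (v - v)/5 = ⅖ - ⅕*0 = ⅖ + 0 = ⅖)
h(7) - 73*95 = ⅖ - 73*95 = ⅖ - 6935 = -34673/5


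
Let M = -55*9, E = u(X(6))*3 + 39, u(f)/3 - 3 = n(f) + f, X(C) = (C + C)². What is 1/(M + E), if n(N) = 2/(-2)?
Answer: 1/858 ≈ 0.0011655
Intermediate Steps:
n(N) = -1 (n(N) = 2*(-½) = -1)
X(C) = 4*C² (X(C) = (2*C)² = 4*C²)
u(f) = 6 + 3*f (u(f) = 9 + 3*(-1 + f) = 9 + (-3 + 3*f) = 6 + 3*f)
E = 1353 (E = (6 + 3*(4*6²))*3 + 39 = (6 + 3*(4*36))*3 + 39 = (6 + 3*144)*3 + 39 = (6 + 432)*3 + 39 = 438*3 + 39 = 1314 + 39 = 1353)
M = -495
1/(M + E) = 1/(-495 + 1353) = 1/858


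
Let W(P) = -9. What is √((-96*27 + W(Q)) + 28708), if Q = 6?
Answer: √26107 ≈ 161.58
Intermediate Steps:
√((-96*27 + W(Q)) + 28708) = √((-96*27 - 9) + 28708) = √((-2592 - 9) + 28708) = √(-2601 + 28708) = √26107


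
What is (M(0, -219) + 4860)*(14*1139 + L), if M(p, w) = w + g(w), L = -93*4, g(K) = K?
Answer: 68868228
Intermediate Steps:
L = -372
M(p, w) = 2*w (M(p, w) = w + w = 2*w)
(M(0, -219) + 4860)*(14*1139 + L) = (2*(-219) + 4860)*(14*1139 - 372) = (-438 + 4860)*(15946 - 372) = 4422*15574 = 68868228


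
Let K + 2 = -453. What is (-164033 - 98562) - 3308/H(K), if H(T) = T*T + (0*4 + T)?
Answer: -27122126229/103285 ≈ -2.6260e+5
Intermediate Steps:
K = -455 (K = -2 - 453 = -455)
H(T) = T + T² (H(T) = T² + (0 + T) = T² + T = T + T²)
(-164033 - 98562) - 3308/H(K) = (-164033 - 98562) - 3308*(-1/(455*(1 - 455))) = -262595 - 3308/((-455*(-454))) = -262595 - 3308/206570 = -262595 - 3308*1/206570 = -262595 - 1654/103285 = -27122126229/103285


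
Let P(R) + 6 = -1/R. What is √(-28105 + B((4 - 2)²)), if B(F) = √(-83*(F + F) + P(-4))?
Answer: √(-112420 + 2*I*√2679)/2 ≈ 0.077185 + 167.65*I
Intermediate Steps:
P(R) = -6 - 1/R
B(F) = √(-23/4 - 166*F) (B(F) = √(-83*(F + F) + (-6 - 1/(-4))) = √(-166*F + (-6 - 1*(-¼))) = √(-166*F + (-6 + ¼)) = √(-166*F - 23/4) = √(-23/4 - 166*F))
√(-28105 + B((4 - 2)²)) = √(-28105 + √(-23 - 664*(4 - 2)²)/2) = √(-28105 + √(-23 - 664*2²)/2) = √(-28105 + √(-23 - 664*4)/2) = √(-28105 + √(-23 - 2656)/2) = √(-28105 + √(-2679)/2) = √(-28105 + (I*√2679)/2) = √(-28105 + I*√2679/2)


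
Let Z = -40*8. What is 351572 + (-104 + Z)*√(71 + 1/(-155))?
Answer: 351572 - 848*√426405/155 ≈ 3.4800e+5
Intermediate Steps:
Z = -320
351572 + (-104 + Z)*√(71 + 1/(-155)) = 351572 + (-104 - 320)*√(71 + 1/(-155)) = 351572 - 424*√(71 - 1/155) = 351572 - 848*√426405/155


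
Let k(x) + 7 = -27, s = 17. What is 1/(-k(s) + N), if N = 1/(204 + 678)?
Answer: 882/29989 ≈ 0.029411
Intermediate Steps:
k(x) = -34 (k(x) = -7 - 27 = -34)
N = 1/882 ≈ 0.0011338
1/(-k(s) + N) = 1/(-1*(-34) + 1/882) = 1/(34 + 1/882) = 1/(29989/882) = 882/29989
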